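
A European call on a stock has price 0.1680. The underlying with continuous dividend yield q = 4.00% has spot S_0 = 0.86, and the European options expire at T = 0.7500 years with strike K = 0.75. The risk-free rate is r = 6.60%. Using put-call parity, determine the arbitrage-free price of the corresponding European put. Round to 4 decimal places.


Put-call parity: C - P = S_0 * exp(-qT) - K * exp(-rT).
S_0 * exp(-qT) = 0.8600 * 0.97044553 = 0.83458316
K * exp(-rT) = 0.7500 * 0.95170516 = 0.71377887
P = C - S*exp(-qT) + K*exp(-rT)
P = 0.1680 - 0.83458316 + 0.71377887 = 0.0472

Answer: Put price = 0.0472


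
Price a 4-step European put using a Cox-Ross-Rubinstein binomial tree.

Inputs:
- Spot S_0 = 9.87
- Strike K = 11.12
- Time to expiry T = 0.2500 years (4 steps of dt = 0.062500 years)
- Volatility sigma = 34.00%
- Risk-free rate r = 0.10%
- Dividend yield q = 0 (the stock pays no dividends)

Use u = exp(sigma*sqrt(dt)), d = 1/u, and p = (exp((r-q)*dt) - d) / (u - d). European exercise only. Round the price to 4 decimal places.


dt = T/N = 0.062500
u = exp(sigma*sqrt(dt)) = 1.088717; d = 1/u = 0.918512
p = (exp((r-q)*dt) - d) / (u - d) = 0.479130
Discount per step: exp(-r*dt) = 0.999938
Stock lattice S(k, i) with i counting down-moves:
  k=0: S(0,0) = 9.8700
  k=1: S(1,0) = 10.7456; S(1,1) = 9.0657
  k=2: S(2,0) = 11.6990; S(2,1) = 9.8700; S(2,2) = 8.3270
  k=3: S(3,0) = 12.7369; S(3,1) = 10.7456; S(3,2) = 9.0657; S(3,3) = 7.6484
  k=4: S(4,0) = 13.8668; S(4,1) = 11.6990; S(4,2) = 9.8700; S(4,3) = 8.3270; S(4,4) = 7.0252
Terminal payoffs V(N, i) = max(K - S_T, 0):
  V(4,0) = 0.000000; V(4,1) = 0.000000; V(4,2) = 1.250000; V(4,3) = 2.793028; V(4,4) = 4.094827
Backward induction: V(k, i) = exp(-r*dt) * [p * V(k+1, i) + (1-p) * V(k+1, i+1)].
  V(3,0) = exp(-r*dt) * [p*0.000000 + (1-p)*0.000000] = 0.000000
  V(3,1) = exp(-r*dt) * [p*0.000000 + (1-p)*1.250000] = 0.651047
  V(3,2) = exp(-r*dt) * [p*1.250000 + (1-p)*2.793028] = 2.053589
  V(3,3) = exp(-r*dt) * [p*2.793028 + (1-p)*4.094827] = 3.470879
  V(2,0) = exp(-r*dt) * [p*0.000000 + (1-p)*0.651047] = 0.339090
  V(2,1) = exp(-r*dt) * [p*0.651047 + (1-p)*2.053589] = 1.381502
  V(2,2) = exp(-r*dt) * [p*2.053589 + (1-p)*3.470879] = 2.791638
  V(1,0) = exp(-r*dt) * [p*0.339090 + (1-p)*1.381502] = 0.881996
  V(1,1) = exp(-r*dt) * [p*1.381502 + (1-p)*2.791638] = 2.115868
  V(0,0) = exp(-r*dt) * [p*0.881996 + (1-p)*2.115868] = 1.524587

Answer: Price = V(0,0) = 1.5246


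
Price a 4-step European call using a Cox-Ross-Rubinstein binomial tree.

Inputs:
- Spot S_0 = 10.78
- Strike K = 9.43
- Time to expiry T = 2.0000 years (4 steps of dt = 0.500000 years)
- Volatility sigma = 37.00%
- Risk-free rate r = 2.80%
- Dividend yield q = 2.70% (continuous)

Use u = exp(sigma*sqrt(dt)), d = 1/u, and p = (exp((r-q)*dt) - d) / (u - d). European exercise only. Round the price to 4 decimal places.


dt = T/N = 0.500000
u = exp(sigma*sqrt(dt)) = 1.299045; d = 1/u = 0.769796
p = (exp((r-q)*dt) - d) / (u - d) = 0.435908
Discount per step: exp(-r*dt) = 0.986098
Stock lattice S(k, i) with i counting down-moves:
  k=0: S(0,0) = 10.7800
  k=1: S(1,0) = 14.0037; S(1,1) = 8.2984
  k=2: S(2,0) = 18.1914; S(2,1) = 10.7800; S(2,2) = 6.3881
  k=3: S(3,0) = 23.6315; S(3,1) = 14.0037; S(3,2) = 8.2984; S(3,3) = 4.9175
  k=4: S(4,0) = 30.6984; S(4,1) = 18.1914; S(4,2) = 10.7800; S(4,3) = 6.3881; S(4,4) = 3.7855
Terminal payoffs V(N, i) = max(S_T - K, 0):
  V(4,0) = 21.268402; V(4,1) = 8.761448; V(4,2) = 1.350000; V(4,3) = 0.000000; V(4,4) = 0.000000
Backward induction: V(k, i) = exp(-r*dt) * [p * V(k+1, i) + (1-p) * V(k+1, i+1)].
  V(3,0) = exp(-r*dt) * [p*21.268402 + (1-p)*8.761448] = 14.015731
  V(3,1) = exp(-r*dt) * [p*8.761448 + (1-p)*1.350000] = 4.517027
  V(3,2) = exp(-r*dt) * [p*1.350000 + (1-p)*0.000000] = 0.580295
  V(3,3) = exp(-r*dt) * [p*0.000000 + (1-p)*0.000000] = 0.000000
  V(2,0) = exp(-r*dt) * [p*14.015731 + (1-p)*4.517027] = 8.537228
  V(2,1) = exp(-r*dt) * [p*4.517027 + (1-p)*0.580295] = 2.264424
  V(2,2) = exp(-r*dt) * [p*0.580295 + (1-p)*0.000000] = 0.249439
  V(1,0) = exp(-r*dt) * [p*8.537228 + (1-p)*2.264424] = 4.929295
  V(1,1) = exp(-r*dt) * [p*2.264424 + (1-p)*0.249439] = 1.112108
  V(0,0) = exp(-r*dt) * [p*4.929295 + (1-p)*1.112108] = 2.737457

Answer: Price = V(0,0) = 2.7375


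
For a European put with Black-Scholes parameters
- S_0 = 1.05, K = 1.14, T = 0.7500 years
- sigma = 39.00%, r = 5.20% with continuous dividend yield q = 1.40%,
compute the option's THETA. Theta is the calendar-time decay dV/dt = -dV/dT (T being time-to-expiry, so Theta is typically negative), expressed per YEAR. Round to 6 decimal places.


Answer: Theta = -0.064712

Derivation:
d1 = 0.0097687718; d2 = -0.3279811357
phi(d1) = 0.3989232455; exp(-qT) = 0.9895549326; exp(-rT) = 0.9617507091
Theta = -S*exp(-qT)*phi(d1)*sigma/(2*sqrt(T)) + r*K*exp(-rT)*N(-d2) - q*S*exp(-qT)*N(-d1)
N(-d1) = 0.4961028859; N(-d2) = 0.6285370370; sqrt(T) = 0.8660254038
Term 1 = -1.0500 * 0.9895549326 * 0.3989232455 * 0.3900 / (2 * 0.8660254038) = -0.0933302717
Term 2 = 0.0520 * 1.1400 * 0.9617507091 * 0.6285370370 = 0.0358345194
Term 3 = -0.0140 * 1.0500 * 0.9895549326 * 0.4961028859 = -0.0072165395
Theta = -0.0933302717 + (0.0358345194) + (-0.0072165395) = -0.064712


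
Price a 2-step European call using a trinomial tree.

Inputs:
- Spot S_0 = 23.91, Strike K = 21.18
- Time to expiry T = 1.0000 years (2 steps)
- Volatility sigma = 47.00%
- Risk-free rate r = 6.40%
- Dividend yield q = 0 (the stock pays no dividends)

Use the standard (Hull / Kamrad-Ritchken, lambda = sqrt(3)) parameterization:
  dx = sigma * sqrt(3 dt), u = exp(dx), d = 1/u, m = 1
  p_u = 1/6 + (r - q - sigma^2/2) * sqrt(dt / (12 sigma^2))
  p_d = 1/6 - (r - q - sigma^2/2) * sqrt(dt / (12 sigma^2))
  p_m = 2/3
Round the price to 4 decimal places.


dt = T/N = 0.500000; dx = sigma*sqrt(3*dt) = 0.575630
u = exp(dx) = 1.778251; d = 1/u = 0.562350
p_u = 0.146493, p_m = 0.666667, p_d = 0.186840
Discount per step: exp(-r*dt) = 0.968507
Stock lattice S(k, j) with j the centered position index:
  k=0: S(0,+0) = 23.9100
  k=1: S(1,-1) = 13.4458; S(1,+0) = 23.9100; S(1,+1) = 42.5180
  k=2: S(2,-2) = 7.5613; S(2,-1) = 13.4458; S(2,+0) = 23.9100; S(2,+1) = 42.5180; S(2,+2) = 75.6076
Terminal payoffs V(N, j) = max(S_T - K, 0):
  V(2,-2) = 0.000000; V(2,-1) = 0.000000; V(2,+0) = 2.730000; V(2,+1) = 21.337973; V(2,+2) = 54.427612
Backward induction: V(k, j) = exp(-r*dt) * [p_u * V(k+1, j+1) + p_m * V(k+1, j) + p_d * V(k+1, j-1)]
  V(1,-1) = exp(-r*dt) * [p_u*2.730000 + p_m*0.000000 + p_d*0.000000] = 0.387331
  V(1,+0) = exp(-r*dt) * [p_u*21.337973 + p_m*2.730000 + p_d*0.000000] = 4.790104
  V(1,+1) = exp(-r*dt) * [p_u*54.427612 + p_m*21.337973 + p_d*2.730000] = 21.993486
  V(0,+0) = exp(-r*dt) * [p_u*21.993486 + p_m*4.790104 + p_d*0.387331] = 6.283347

Answer: Price = V(0,0) = 6.2833


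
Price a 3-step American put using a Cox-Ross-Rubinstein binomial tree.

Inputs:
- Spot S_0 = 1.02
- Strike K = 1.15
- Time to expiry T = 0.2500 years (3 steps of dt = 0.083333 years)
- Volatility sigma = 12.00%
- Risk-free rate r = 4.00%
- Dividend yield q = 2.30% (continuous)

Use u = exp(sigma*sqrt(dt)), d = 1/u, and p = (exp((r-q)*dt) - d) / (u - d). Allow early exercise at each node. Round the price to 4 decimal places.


Answer: Price = V(0,0) = 0.1300

Derivation:
dt = T/N = 0.083333
u = exp(sigma*sqrt(dt)) = 1.035248; d = 1/u = 0.965952
p = (exp((r-q)*dt) - d) / (u - d) = 0.511799
Discount per step: exp(-r*dt) = 0.996672
Stock lattice S(k, i) with i counting down-moves:
  k=0: S(0,0) = 1.0200
  k=1: S(1,0) = 1.0560; S(1,1) = 0.9853
  k=2: S(2,0) = 1.0932; S(2,1) = 1.0200; S(2,2) = 0.9517
  k=3: S(3,0) = 1.1317; S(3,1) = 1.0560; S(3,2) = 0.9853; S(3,3) = 0.9193
Terminal payoffs V(N, i) = max(K - S_T, 0):
  V(3,0) = 0.018295; V(3,1) = 0.094047; V(3,2) = 0.164729; V(3,3) = 0.230679
Backward induction: V(k, i) = exp(-r*dt) * [p * V(k+1, i) + (1-p) * V(k+1, i+1)]; then take max(V_cont, immediate exercise) for American.
  V(2,0) = exp(-r*dt) * [p*0.018295 + (1-p)*0.094047] = 0.055093; exercise = 0.056827; V(2,0) = max -> 0.056827
  V(2,1) = exp(-r*dt) * [p*0.094047 + (1-p)*0.164729] = 0.128126; exercise = 0.130000; V(2,1) = max -> 0.130000
  V(2,2) = exp(-r*dt) * [p*0.164729 + (1-p)*0.230679] = 0.196271; exercise = 0.198275; V(2,2) = max -> 0.198275
  V(1,0) = exp(-r*dt) * [p*0.056827 + (1-p)*0.130000] = 0.092242; exercise = 0.094047; V(1,0) = max -> 0.094047
  V(1,1) = exp(-r*dt) * [p*0.130000 + (1-p)*0.198275] = 0.162789; exercise = 0.164729; V(1,1) = max -> 0.164729
  V(0,0) = exp(-r*dt) * [p*0.094047 + (1-p)*0.164729] = 0.128126; exercise = 0.130000; V(0,0) = max -> 0.130000


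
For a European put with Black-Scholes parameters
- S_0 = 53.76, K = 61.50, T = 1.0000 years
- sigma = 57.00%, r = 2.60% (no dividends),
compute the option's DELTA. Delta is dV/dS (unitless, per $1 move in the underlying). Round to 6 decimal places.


d1 = 0.0946360025; d2 = -0.4753639975
phi(d1) = 0.3971598162; exp(-qT) = 1.0000000000; exp(-rT) = 0.9743350896
N(-d1) = 0.4623019762
Delta = -exp(-qT) * N(-d1) = -1.0000000000 * 0.4623019762 = -0.462302

Answer: Delta = -0.462302


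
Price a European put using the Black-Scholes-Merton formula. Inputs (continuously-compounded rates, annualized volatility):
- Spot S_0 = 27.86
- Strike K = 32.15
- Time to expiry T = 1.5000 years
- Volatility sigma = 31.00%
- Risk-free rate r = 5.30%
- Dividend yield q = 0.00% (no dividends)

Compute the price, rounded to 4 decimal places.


Answer: Price = 5.3093

Derivation:
d1 = (ln(S/K) + (r - q + 0.5*sigma^2) * T) / (sigma * sqrt(T)) = 0.02200463
d2 = d1 - sigma * sqrt(T) = -0.35766628
exp(-rT) = 0.92357802; exp(-qT) = 1.00000000
P = K * exp(-rT) * N(-d2) - S_0 * exp(-qT) * N(-d1)
N(-d1) = 0.49122213; N(-d2) = 0.63970346
P = 32.1500 * 0.92357802 * 0.63970346 - 27.8600 * 1.00000000 * 0.49122213 = 5.3093


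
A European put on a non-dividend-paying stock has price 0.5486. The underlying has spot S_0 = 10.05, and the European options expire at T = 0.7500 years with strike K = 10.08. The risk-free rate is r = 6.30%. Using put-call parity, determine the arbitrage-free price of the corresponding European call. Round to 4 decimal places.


Put-call parity: C - P = S_0 * exp(-qT) - K * exp(-rT).
S_0 * exp(-qT) = 10.0500 * 1.00000000 = 10.05000000
K * exp(-rT) = 10.0800 * 0.95384891 = 9.61479697
C = P + S*exp(-qT) - K*exp(-rT)
C = 0.5486 + 10.05000000 - 9.61479697 = 0.9838

Answer: Call price = 0.9838


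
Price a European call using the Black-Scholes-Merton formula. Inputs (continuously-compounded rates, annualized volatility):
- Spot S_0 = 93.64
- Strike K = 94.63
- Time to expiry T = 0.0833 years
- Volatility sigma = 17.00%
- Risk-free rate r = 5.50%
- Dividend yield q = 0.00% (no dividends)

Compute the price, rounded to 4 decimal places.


d1 = (ln(S/K) + (r - q + 0.5*sigma^2) * T) / (sigma * sqrt(T)) = -0.09643793
d2 = d1 - sigma * sqrt(T) = -0.14550289
exp(-rT) = 0.99542898; exp(-qT) = 1.00000000
C = S_0 * exp(-qT) * N(d1) - K * exp(-rT) * N(d2)
N(d1) = 0.46158638; N(d2) = 0.44215692
C = 93.6400 * 1.00000000 * 0.46158638 - 94.6300 * 0.99542898 * 0.44215692 = 1.5729

Answer: Price = 1.5729


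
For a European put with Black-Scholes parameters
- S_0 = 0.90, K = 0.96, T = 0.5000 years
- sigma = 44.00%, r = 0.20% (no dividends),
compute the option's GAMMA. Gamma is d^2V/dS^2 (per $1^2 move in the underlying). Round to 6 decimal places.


d1 = -0.0486570498; d2 = -0.3597840335
phi(d1) = 0.3984703102; exp(-qT) = 1.0000000000; exp(-rT) = 0.9990004998
Gamma = exp(-qT) * phi(d1) / (S * sigma * sqrt(T)) = 1.0000000000 * 0.3984703102 / (0.9000 * 0.4400 * 0.7071067812) = 1.423036

Answer: Gamma = 1.423036


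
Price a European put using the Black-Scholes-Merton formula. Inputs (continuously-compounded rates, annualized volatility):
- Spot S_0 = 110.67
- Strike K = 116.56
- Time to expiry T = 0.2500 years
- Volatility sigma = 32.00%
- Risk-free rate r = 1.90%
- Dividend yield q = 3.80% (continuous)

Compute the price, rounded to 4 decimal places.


d1 = (ln(S/K) + (r - q + 0.5*sigma^2) * T) / (sigma * sqrt(T)) = -0.27377101
d2 = d1 - sigma * sqrt(T) = -0.43377101
exp(-rT) = 0.99526126; exp(-qT) = 0.99054498
P = K * exp(-rT) * N(-d2) - S_0 * exp(-qT) * N(-d1)
N(-d1) = 0.60786970; N(-d2) = 0.66777263
P = 116.5600 * 0.99526126 * 0.66777263 - 110.6700 * 0.99054498 * 0.60786970 = 10.8299

Answer: Price = 10.8299


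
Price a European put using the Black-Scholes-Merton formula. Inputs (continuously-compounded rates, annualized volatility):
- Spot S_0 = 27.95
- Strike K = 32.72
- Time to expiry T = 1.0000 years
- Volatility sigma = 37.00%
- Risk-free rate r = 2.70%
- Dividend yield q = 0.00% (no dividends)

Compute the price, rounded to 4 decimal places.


d1 = (ln(S/K) + (r - q + 0.5*sigma^2) * T) / (sigma * sqrt(T)) = -0.16789003
d2 = d1 - sigma * sqrt(T) = -0.53789003
exp(-rT) = 0.97336124; exp(-qT) = 1.00000000
P = K * exp(-rT) * N(-d2) - S_0 * exp(-qT) * N(-d1)
N(-d1) = 0.56666510; N(-d2) = 0.70467352
P = 32.7200 * 0.97336124 * 0.70467352 - 27.9500 * 1.00000000 * 0.56666510 = 6.6044

Answer: Price = 6.6044


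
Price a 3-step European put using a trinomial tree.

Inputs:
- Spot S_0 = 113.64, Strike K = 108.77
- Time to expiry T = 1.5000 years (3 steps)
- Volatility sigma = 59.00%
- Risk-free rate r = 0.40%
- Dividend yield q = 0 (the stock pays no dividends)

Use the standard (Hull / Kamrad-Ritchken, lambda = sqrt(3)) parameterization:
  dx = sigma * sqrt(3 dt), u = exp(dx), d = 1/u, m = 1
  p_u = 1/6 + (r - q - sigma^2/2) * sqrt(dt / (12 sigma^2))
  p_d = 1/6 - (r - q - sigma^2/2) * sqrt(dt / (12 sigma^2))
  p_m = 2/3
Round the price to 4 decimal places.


dt = T/N = 0.500000; dx = sigma*sqrt(3*dt) = 0.722599
u = exp(dx) = 2.059781; d = 1/u = 0.485489
p_u = 0.107834, p_m = 0.666667, p_d = 0.225499
Discount per step: exp(-r*dt) = 0.998002
Stock lattice S(k, j) with j the centered position index:
  k=0: S(0,+0) = 113.6400
  k=1: S(1,-1) = 55.1709; S(1,+0) = 113.6400; S(1,+1) = 234.0735
  k=2: S(2,-2) = 26.7849; S(2,-1) = 55.1709; S(2,+0) = 113.6400; S(2,+1) = 234.0735; S(2,+2) = 482.1400
  k=3: S(3,-3) = 13.0037; S(3,-2) = 26.7849; S(3,-1) = 55.1709; S(3,+0) = 113.6400; S(3,+1) = 234.0735; S(3,+2) = 482.1400; S(3,+3) = 993.1026
Terminal payoffs V(N, j) = max(K - S_T, 0):
  V(3,-3) = 95.766258; V(3,-2) = 81.985145; V(3,-1) = 53.599076; V(3,+0) = 0.000000; V(3,+1) = 0.000000; V(3,+2) = 0.000000; V(3,+3) = 0.000000
Backward induction: V(k, j) = exp(-r*dt) * [p_u * V(k+1, j+1) + p_m * V(k+1, j) + p_d * V(k+1, j-1)]
  V(2,-2) = exp(-r*dt) * [p_u*53.599076 + p_m*81.985145 + p_d*95.766258] = 81.867897
  V(2,-1) = exp(-r*dt) * [p_u*0.000000 + p_m*53.599076 + p_d*81.985145] = 54.111986
  V(2,+0) = exp(-r*dt) * [p_u*0.000000 + p_m*0.000000 + p_d*53.599076] = 12.062410
  V(2,+1) = exp(-r*dt) * [p_u*0.000000 + p_m*0.000000 + p_d*0.000000] = 0.000000
  V(2,+2) = exp(-r*dt) * [p_u*0.000000 + p_m*0.000000 + p_d*0.000000] = 0.000000
  V(1,-1) = exp(-r*dt) * [p_u*12.062410 + p_m*54.111986 + p_d*81.867897] = 55.724994
  V(1,+0) = exp(-r*dt) * [p_u*0.000000 + p_m*12.062410 + p_d*54.111986] = 20.203380
  V(1,+1) = exp(-r*dt) * [p_u*0.000000 + p_m*0.000000 + p_d*12.062410] = 2.714632
  V(0,+0) = exp(-r*dt) * [p_u*2.714632 + p_m*20.203380 + p_d*55.724994] = 26.274999

Answer: Price = V(0,0) = 26.2750


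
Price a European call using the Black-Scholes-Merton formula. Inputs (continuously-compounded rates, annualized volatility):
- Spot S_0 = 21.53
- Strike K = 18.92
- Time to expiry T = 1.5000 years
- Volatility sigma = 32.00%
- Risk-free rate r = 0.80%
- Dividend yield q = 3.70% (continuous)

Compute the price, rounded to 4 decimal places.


Answer: Price = 3.9423

Derivation:
d1 = (ln(S/K) + (r - q + 0.5*sigma^2) * T) / (sigma * sqrt(T)) = 0.41469797
d2 = d1 - sigma * sqrt(T) = 0.02277961
exp(-rT) = 0.98807171; exp(-qT) = 0.94601202
C = S_0 * exp(-qT) * N(d1) - K * exp(-rT) * N(d2)
N(d1) = 0.66081849; N(d2) = 0.50908696
C = 21.5300 * 0.94601202 * 0.66081849 - 18.9200 * 0.98807171 * 0.50908696 = 3.9423


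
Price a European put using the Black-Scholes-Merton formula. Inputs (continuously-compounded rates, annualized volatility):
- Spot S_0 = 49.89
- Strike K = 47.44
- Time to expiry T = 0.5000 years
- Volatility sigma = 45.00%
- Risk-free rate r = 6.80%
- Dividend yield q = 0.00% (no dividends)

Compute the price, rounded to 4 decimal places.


Answer: Price = 4.2430

Derivation:
d1 = (ln(S/K) + (r - q + 0.5*sigma^2) * T) / (sigma * sqrt(T)) = 0.42420067
d2 = d1 - sigma * sqrt(T) = 0.10600262
exp(-rT) = 0.96657150; exp(-qT) = 1.00000000
P = K * exp(-rT) * N(-d2) - S_0 * exp(-qT) * N(-d1)
N(-d1) = 0.33570974; N(-d2) = 0.45779014
P = 47.4400 * 0.96657150 * 0.45779014 - 49.8900 * 1.00000000 * 0.33570974 = 4.2430


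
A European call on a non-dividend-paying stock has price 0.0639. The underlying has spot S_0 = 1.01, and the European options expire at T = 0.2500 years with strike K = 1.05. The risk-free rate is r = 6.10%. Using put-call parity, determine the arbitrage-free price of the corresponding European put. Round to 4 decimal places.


Put-call parity: C - P = S_0 * exp(-qT) - K * exp(-rT).
S_0 * exp(-qT) = 1.0100 * 1.00000000 = 1.01000000
K * exp(-rT) = 1.0500 * 0.98486569 = 1.03410898
P = C - S*exp(-qT) + K*exp(-rT)
P = 0.0639 - 1.01000000 + 1.03410898 = 0.0880

Answer: Put price = 0.0880


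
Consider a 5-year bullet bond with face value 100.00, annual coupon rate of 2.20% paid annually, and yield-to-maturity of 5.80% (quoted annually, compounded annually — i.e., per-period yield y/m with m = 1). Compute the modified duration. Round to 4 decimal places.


Coupon per period c = face * coupon_rate / m = 2.200000
Periods per year m = 1; per-period yield y/m = 0.058000
Number of cashflows N = 5
Cashflows (t years, CF_t, discount factor 1/(1+y/m)^(m*t), PV):
  t = 1.0000: CF_t = 2.200000, DF = 0.945180, PV = 2.079395
  t = 2.0000: CF_t = 2.200000, DF = 0.893364, PV = 1.965402
  t = 3.0000: CF_t = 2.200000, DF = 0.844390, PV = 1.857658
  t = 4.0000: CF_t = 2.200000, DF = 0.798100, PV = 1.755820
  t = 5.0000: CF_t = 102.200000, DF = 0.754348, PV = 77.094351
Price P = sum_t PV_t = 84.752626
First compute Macaulay numerator sum_t t * PV_t:
  t * PV_t at t = 1.0000: 2.079395
  t * PV_t at t = 2.0000: 3.930804
  t * PV_t at t = 3.0000: 5.572973
  t * PV_t at t = 4.0000: 7.023280
  t * PV_t at t = 5.0000: 385.471755
Macaulay duration D = 404.078207 / 84.752626 = 4.767737
Modified duration = D / (1 + y/m) = 4.767737 / (1 + 0.058000) = 4.506367

Answer: Modified duration = 4.5064


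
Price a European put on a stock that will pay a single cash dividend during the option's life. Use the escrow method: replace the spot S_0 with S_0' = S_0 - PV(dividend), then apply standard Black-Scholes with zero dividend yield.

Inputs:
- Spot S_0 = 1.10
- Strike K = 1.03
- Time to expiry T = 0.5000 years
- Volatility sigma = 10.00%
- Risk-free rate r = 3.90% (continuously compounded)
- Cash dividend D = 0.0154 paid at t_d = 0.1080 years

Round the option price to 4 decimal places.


PV(D) = D * exp(-r * t_d) = 0.0154 * 0.99579686 = 0.01533527
S_0' = S_0 - PV(D) = 1.1000 - 0.01533527 = 1.08466473
d1 = (ln(S_0'/K) + (r + sigma^2/2)*T) / (sigma*sqrt(T)) = 1.04244695
d2 = d1 - sigma*sqrt(T) = 0.97173627
exp(-rT) = 0.98068890
N(-d1) = 0.14860225; N(-d2) = 0.16559088
P = K * exp(-rT) * N(-d2) - S_0' * N(-d1) = 1.0300 * 0.98068890 * 0.16559088 - 1.08466473 * 0.14860225 = 0.0061

Answer: Price = 0.0061


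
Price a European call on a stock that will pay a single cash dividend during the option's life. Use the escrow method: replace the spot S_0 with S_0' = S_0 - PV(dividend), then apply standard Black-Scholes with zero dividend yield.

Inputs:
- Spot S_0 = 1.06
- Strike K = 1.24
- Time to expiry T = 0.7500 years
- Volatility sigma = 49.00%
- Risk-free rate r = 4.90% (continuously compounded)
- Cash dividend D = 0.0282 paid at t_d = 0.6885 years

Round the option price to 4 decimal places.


PV(D) = D * exp(-r * t_d) = 0.0282 * 0.96682623 = 0.02726450
S_0' = S_0 - PV(D) = 1.0600 - 0.02726450 = 1.03273550
d1 = (ln(S_0'/K) + (r + sigma^2/2)*T) / (sigma*sqrt(T)) = -0.13223153
d2 = d1 - sigma*sqrt(T) = -0.55658398
exp(-rT) = 0.96391708
N(d1) = 0.44740058; N(d2) = 0.28890585
C = S_0' * N(d1) - K * exp(-rT) * N(d2) = 1.03273550 * 0.44740058 - 1.2400 * 0.96391708 * 0.28890585 = 0.1167

Answer: Price = 0.1167


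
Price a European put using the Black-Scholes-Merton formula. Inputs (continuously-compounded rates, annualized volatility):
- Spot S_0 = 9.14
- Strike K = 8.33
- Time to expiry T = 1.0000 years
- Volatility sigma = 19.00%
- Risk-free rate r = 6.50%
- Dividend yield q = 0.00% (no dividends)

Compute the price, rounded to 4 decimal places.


Answer: Price = 0.1823

Derivation:
d1 = (ln(S/K) + (r - q + 0.5*sigma^2) * T) / (sigma * sqrt(T)) = 0.92551015
d2 = d1 - sigma * sqrt(T) = 0.73551015
exp(-rT) = 0.93706746; exp(-qT) = 1.00000000
P = K * exp(-rT) * N(-d2) - S_0 * exp(-qT) * N(-d1)
N(-d1) = 0.17735030; N(-d2) = 0.23101443
P = 8.3300 * 0.93706746 * 0.23101443 - 9.1400 * 1.00000000 * 0.17735030 = 0.1823


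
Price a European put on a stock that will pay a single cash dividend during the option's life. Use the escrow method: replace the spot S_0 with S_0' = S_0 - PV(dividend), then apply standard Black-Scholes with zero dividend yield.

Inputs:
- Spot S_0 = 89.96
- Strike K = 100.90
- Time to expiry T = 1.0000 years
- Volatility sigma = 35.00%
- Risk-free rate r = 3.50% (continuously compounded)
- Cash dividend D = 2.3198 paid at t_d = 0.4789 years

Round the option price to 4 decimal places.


Answer: Price = 18.3057

Derivation:
PV(D) = D * exp(-r * t_d) = 2.3198 * 0.98337819 = 2.28124073
S_0' = S_0 - PV(D) = 89.9600 - 2.28124073 = 87.67875927
d1 = (ln(S_0'/K) + (r + sigma^2/2)*T) / (sigma*sqrt(T)) = -0.12628644
d2 = d1 - sigma*sqrt(T) = -0.47628644
exp(-rT) = 0.96560542
N(-d1) = 0.55024741; N(-d2) = 0.68306484
P = K * exp(-rT) * N(-d2) - S_0' * N(-d1) = 100.9000 * 0.96560542 * 0.68306484 - 87.67875927 * 0.55024741 = 18.3057


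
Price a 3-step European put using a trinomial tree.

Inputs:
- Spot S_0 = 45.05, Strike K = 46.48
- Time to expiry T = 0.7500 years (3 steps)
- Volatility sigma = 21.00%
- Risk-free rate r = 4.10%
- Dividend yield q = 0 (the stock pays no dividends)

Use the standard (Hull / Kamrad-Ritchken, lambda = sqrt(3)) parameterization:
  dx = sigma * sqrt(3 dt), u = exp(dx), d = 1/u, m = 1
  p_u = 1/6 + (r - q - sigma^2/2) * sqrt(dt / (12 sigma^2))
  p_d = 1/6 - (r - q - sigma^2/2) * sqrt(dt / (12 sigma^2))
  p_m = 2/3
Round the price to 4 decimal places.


dt = T/N = 0.250000; dx = sigma*sqrt(3*dt) = 0.181865
u = exp(dx) = 1.199453; d = 1/u = 0.833714
p_u = 0.179691, p_m = 0.666667, p_d = 0.153642
Discount per step: exp(-r*dt) = 0.989802
Stock lattice S(k, j) with j the centered position index:
  k=0: S(0,+0) = 45.0500
  k=1: S(1,-1) = 37.5588; S(1,+0) = 45.0500; S(1,+1) = 54.0353
  k=2: S(2,-2) = 31.3133; S(2,-1) = 37.5588; S(2,+0) = 45.0500; S(2,+1) = 54.0353; S(2,+2) = 64.8128
  k=3: S(3,-3) = 26.1063; S(3,-2) = 31.3133; S(3,-1) = 37.5588; S(3,+0) = 45.0500; S(3,+1) = 54.0353; S(3,+2) = 64.8128; S(3,+3) = 77.7399
Terminal payoffs V(N, j) = max(K - S_T, 0):
  V(3,-3) = 20.373692; V(3,-2) = 15.166719; V(3,-1) = 8.921202; V(3,+0) = 1.430000; V(3,+1) = 0.000000; V(3,+2) = 0.000000; V(3,+3) = 0.000000
Backward induction: V(k, j) = exp(-r*dt) * [p_u * V(k+1, j+1) + p_m * V(k+1, j) + p_d * V(k+1, j-1)]
  V(2,-2) = exp(-r*dt) * [p_u*8.921202 + p_m*15.166719 + p_d*20.373692] = 14.693084
  V(2,-1) = exp(-r*dt) * [p_u*1.430000 + p_m*8.921202 + p_d*15.166719] = 8.447637
  V(2,+0) = exp(-r*dt) * [p_u*0.000000 + p_m*1.430000 + p_d*8.921202] = 2.300305
  V(2,+1) = exp(-r*dt) * [p_u*0.000000 + p_m*0.000000 + p_d*1.430000] = 0.217467
  V(2,+2) = exp(-r*dt) * [p_u*0.000000 + p_m*0.000000 + p_d*0.000000] = 0.000000
  V(1,-1) = exp(-r*dt) * [p_u*2.300305 + p_m*8.447637 + p_d*14.693084] = 8.217910
  V(1,+0) = exp(-r*dt) * [p_u*0.217467 + p_m*2.300305 + p_d*8.447637] = 2.841252
  V(1,+1) = exp(-r*dt) * [p_u*0.000000 + p_m*0.217467 + p_d*2.300305] = 0.493319
  V(0,+0) = exp(-r*dt) * [p_u*0.493319 + p_m*2.841252 + p_d*8.217910] = 3.212333

Answer: Price = V(0,0) = 3.2123


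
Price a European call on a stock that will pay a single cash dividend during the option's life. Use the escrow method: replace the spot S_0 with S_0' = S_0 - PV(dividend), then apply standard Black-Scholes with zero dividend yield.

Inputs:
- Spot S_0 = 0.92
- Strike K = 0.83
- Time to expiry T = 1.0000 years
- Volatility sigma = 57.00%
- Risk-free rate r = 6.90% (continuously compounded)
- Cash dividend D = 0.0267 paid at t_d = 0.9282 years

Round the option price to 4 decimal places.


Answer: Price = 0.2532

Derivation:
PV(D) = D * exp(-r * t_d) = 0.0267 * 0.93796204 = 0.02504359
S_0' = S_0 - PV(D) = 0.9200 - 0.02504359 = 0.89495641
d1 = (ln(S_0'/K) + (r + sigma^2/2)*T) / (sigma*sqrt(T)) = 0.53824441
d2 = d1 - sigma*sqrt(T) = -0.03175559
exp(-rT) = 0.93332668
N(d1) = 0.70479584; N(d2) = 0.48733348
C = S_0' * N(d1) - K * exp(-rT) * N(d2) = 0.89495641 * 0.70479584 - 0.8300 * 0.93332668 * 0.48733348 = 0.2532


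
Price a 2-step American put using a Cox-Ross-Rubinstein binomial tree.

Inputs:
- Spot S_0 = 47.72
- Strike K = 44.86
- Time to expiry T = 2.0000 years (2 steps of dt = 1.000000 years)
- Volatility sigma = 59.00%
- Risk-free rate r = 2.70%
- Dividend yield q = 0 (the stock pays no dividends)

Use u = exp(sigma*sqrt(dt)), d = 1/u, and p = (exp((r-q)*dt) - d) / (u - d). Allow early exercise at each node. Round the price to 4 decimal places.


dt = T/N = 1.000000
u = exp(sigma*sqrt(dt)) = 1.803988; d = 1/u = 0.554327
p = (exp((r-q)*dt) - d) / (u - d) = 0.378535
Discount per step: exp(-r*dt) = 0.973361
Stock lattice S(k, i) with i counting down-moves:
  k=0: S(0,0) = 47.7200
  k=1: S(1,0) = 86.0863; S(1,1) = 26.4525
  k=2: S(2,0) = 155.2987; S(2,1) = 47.7200; S(2,2) = 14.6633
Terminal payoffs V(N, i) = max(K - S_T, 0):
  V(2,0) = 0.000000; V(2,1) = 0.000000; V(2,2) = 30.196659
Backward induction: V(k, i) = exp(-r*dt) * [p * V(k+1, i) + (1-p) * V(k+1, i+1)]; then take max(V_cont, immediate exercise) for American.
  V(1,0) = exp(-r*dt) * [p*0.000000 + (1-p)*0.000000] = 0.000000; exercise = 0.000000; V(1,0) = max -> 0.000000
  V(1,1) = exp(-r*dt) * [p*0.000000 + (1-p)*30.196659] = 18.266258; exercise = 18.407502; V(1,1) = max -> 18.407502
  V(0,0) = exp(-r*dt) * [p*0.000000 + (1-p)*18.407502] = 11.134880; exercise = 0.000000; V(0,0) = max -> 11.134880

Answer: Price = V(0,0) = 11.1349


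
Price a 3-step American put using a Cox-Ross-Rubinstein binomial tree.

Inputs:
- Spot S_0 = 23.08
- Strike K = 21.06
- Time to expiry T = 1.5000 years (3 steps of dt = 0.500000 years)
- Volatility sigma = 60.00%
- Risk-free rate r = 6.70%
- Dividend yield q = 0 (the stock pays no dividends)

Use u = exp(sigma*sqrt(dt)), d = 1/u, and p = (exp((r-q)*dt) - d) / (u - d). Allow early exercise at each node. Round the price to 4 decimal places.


Answer: Price = V(0,0) = 4.8421

Derivation:
dt = T/N = 0.500000
u = exp(sigma*sqrt(dt)) = 1.528465; d = 1/u = 0.654251
p = (exp((r-q)*dt) - d) / (u - d) = 0.434466
Discount per step: exp(-r*dt) = 0.967055
Stock lattice S(k, i) with i counting down-moves:
  k=0: S(0,0) = 23.0800
  k=1: S(1,0) = 35.2770; S(1,1) = 15.1001
  k=2: S(2,0) = 53.9196; S(2,1) = 23.0800; S(2,2) = 9.8793
  k=3: S(3,0) = 82.4143; S(3,1) = 35.2770; S(3,2) = 15.1001; S(3,3) = 6.4635
Terminal payoffs V(N, i) = max(K - S_T, 0):
  V(3,0) = 0.000000; V(3,1) = 0.000000; V(3,2) = 5.959885; V(3,3) = 14.596479
Backward induction: V(k, i) = exp(-r*dt) * [p * V(k+1, i) + (1-p) * V(k+1, i+1)]; then take max(V_cont, immediate exercise) for American.
  V(2,0) = exp(-r*dt) * [p*0.000000 + (1-p)*0.000000] = 0.000000; exercise = 0.000000; V(2,0) = max -> 0.000000
  V(2,1) = exp(-r*dt) * [p*0.000000 + (1-p)*5.959885] = 3.259475; exercise = 0.000000; V(2,1) = max -> 3.259475
  V(2,2) = exp(-r*dt) * [p*5.959885 + (1-p)*14.596479] = 10.486910; exercise = 11.180733; V(2,2) = max -> 11.180733
  V(1,0) = exp(-r*dt) * [p*0.000000 + (1-p)*3.259475] = 1.782615; exercise = 0.000000; V(1,0) = max -> 1.782615
  V(1,1) = exp(-r*dt) * [p*3.259475 + (1-p)*11.180733] = 7.484246; exercise = 5.959885; V(1,1) = max -> 7.484246
  V(0,0) = exp(-r*dt) * [p*1.782615 + (1-p)*7.484246] = 4.842122; exercise = 0.000000; V(0,0) = max -> 4.842122


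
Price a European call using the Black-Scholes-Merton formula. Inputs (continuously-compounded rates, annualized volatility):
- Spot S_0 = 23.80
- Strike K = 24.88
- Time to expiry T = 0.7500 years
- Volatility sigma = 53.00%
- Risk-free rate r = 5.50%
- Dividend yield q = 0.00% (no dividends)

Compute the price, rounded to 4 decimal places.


d1 = (ln(S/K) + (r - q + 0.5*sigma^2) * T) / (sigma * sqrt(T)) = 0.22268032
d2 = d1 - sigma * sqrt(T) = -0.23631314
exp(-rT) = 0.95958920; exp(-qT) = 1.00000000
C = S_0 * exp(-qT) * N(d1) - K * exp(-rT) * N(d2)
N(d1) = 0.58810784; N(d2) = 0.40659485
C = 23.8000 * 1.00000000 * 0.58810784 - 24.8800 * 0.95958920 * 0.40659485 = 4.2897

Answer: Price = 4.2897


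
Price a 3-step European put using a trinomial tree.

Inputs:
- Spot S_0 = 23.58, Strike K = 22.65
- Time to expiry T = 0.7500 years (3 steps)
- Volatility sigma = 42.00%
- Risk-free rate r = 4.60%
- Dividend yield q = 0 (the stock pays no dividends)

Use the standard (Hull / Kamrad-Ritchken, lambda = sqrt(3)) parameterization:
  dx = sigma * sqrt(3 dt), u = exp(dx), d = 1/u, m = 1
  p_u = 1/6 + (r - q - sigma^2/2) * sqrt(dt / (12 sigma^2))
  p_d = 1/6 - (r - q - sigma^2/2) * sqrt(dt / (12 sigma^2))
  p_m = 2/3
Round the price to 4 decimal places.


Answer: Price = V(0,0) = 2.3501

Derivation:
dt = T/N = 0.250000; dx = sigma*sqrt(3*dt) = 0.363731
u = exp(dx) = 1.438687; d = 1/u = 0.695078
p_u = 0.152164, p_m = 0.666667, p_d = 0.181169
Discount per step: exp(-r*dt) = 0.988566
Stock lattice S(k, j) with j the centered position index:
  k=0: S(0,+0) = 23.5800
  k=1: S(1,-1) = 16.3899; S(1,+0) = 23.5800; S(1,+1) = 33.9242
  k=2: S(2,-2) = 11.3923; S(2,-1) = 16.3899; S(2,+0) = 23.5800; S(2,+1) = 33.9242; S(2,+2) = 48.8063
  k=3: S(3,-3) = 7.9185; S(3,-2) = 11.3923; S(3,-1) = 16.3899; S(3,+0) = 23.5800; S(3,+1) = 33.9242; S(3,+2) = 48.8063; S(3,+3) = 70.2170
Terminal payoffs V(N, j) = max(K - S_T, 0):
  V(3,-3) = 14.731460; V(3,-2) = 11.257702; V(3,-1) = 6.260052; V(3,+0) = 0.000000; V(3,+1) = 0.000000; V(3,+2) = 0.000000; V(3,+3) = 0.000000
Backward induction: V(k, j) = exp(-r*dt) * [p_u * V(k+1, j+1) + p_m * V(k+1, j) + p_d * V(k+1, j-1)]
  V(2,-2) = exp(-r*dt) * [p_u*6.260052 + p_m*11.257702 + p_d*14.731460] = 10.999353
  V(2,-1) = exp(-r*dt) * [p_u*0.000000 + p_m*6.260052 + p_d*11.257702] = 6.141877
  V(2,+0) = exp(-r*dt) * [p_u*0.000000 + p_m*0.000000 + p_d*6.260052] = 1.121161
  V(2,+1) = exp(-r*dt) * [p_u*0.000000 + p_m*0.000000 + p_d*0.000000] = 0.000000
  V(2,+2) = exp(-r*dt) * [p_u*0.000000 + p_m*0.000000 + p_d*0.000000] = 0.000000
  V(1,-1) = exp(-r*dt) * [p_u*1.121161 + p_m*6.141877 + p_d*10.999353] = 6.186375
  V(1,+0) = exp(-r*dt) * [p_u*0.000000 + p_m*1.121161 + p_d*6.141877] = 1.838890
  V(1,+1) = exp(-r*dt) * [p_u*0.000000 + p_m*0.000000 + p_d*1.121161] = 0.200797
  V(0,+0) = exp(-r*dt) * [p_u*0.200797 + p_m*1.838890 + p_d*6.186375] = 2.350079


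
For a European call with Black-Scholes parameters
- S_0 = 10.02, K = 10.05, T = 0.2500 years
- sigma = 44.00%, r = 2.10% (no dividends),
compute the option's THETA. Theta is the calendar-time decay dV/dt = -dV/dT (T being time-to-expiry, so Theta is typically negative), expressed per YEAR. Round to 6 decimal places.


d1 = 0.1202748234; d2 = -0.0997251766
phi(d1) = 0.3960671348; exp(-qT) = 1.0000000000; exp(-rT) = 0.9947637572
Theta = -S*exp(-qT)*phi(d1)*sigma/(2*sqrt(T)) - r*K*exp(-rT)*N(d2) + q*S*exp(-qT)*N(d1)
N(d1) = 0.5478672763; N(d2) = 0.4602812561; sqrt(T) = 0.5000000000
Term 1 = -10.0200 * 1.0000000000 * 0.3960671348 * 0.4400 / (2 * 0.5000000000) = -1.7461807839
Term 2 = -0.0210 * 10.0500 * 0.9947637572 * 0.4602812561 = -0.0966336981
Term 3 = 0 (no dividend yield, q = 0)
Theta = -1.7461807839 + (-0.0966336981) + (0.0000000000) = -1.842814

Answer: Theta = -1.842814


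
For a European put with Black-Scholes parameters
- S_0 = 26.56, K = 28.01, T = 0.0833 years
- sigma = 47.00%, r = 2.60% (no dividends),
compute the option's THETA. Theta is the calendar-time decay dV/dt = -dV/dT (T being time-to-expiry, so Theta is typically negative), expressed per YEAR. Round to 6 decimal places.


Answer: Theta = -7.739765

Derivation:
d1 = -0.3080643253; d2 = -0.4437145004
phi(d1) = 0.3804538688; exp(-qT) = 1.0000000000; exp(-rT) = 0.9978365437
Theta = -S*exp(-qT)*phi(d1)*sigma/(2*sqrt(T)) + r*K*exp(-rT)*N(-d2) - q*S*exp(-qT)*N(-d1)
N(-d1) = 0.6209833069; N(-d2) = 0.6713754948; sqrt(T) = 0.2886173938
Term 1 = -26.5600 * 1.0000000000 * 0.3804538688 * 0.4700 / (2 * 0.2886173938) = -8.2276429575
Term 2 = 0.0260 * 28.0100 * 0.9978365437 * 0.6713754948 = 0.4878781264
Term 3 = 0 (no dividend yield, q = 0)
Theta = -8.2276429575 + (0.4878781264) + (0.0000000000) = -7.739765


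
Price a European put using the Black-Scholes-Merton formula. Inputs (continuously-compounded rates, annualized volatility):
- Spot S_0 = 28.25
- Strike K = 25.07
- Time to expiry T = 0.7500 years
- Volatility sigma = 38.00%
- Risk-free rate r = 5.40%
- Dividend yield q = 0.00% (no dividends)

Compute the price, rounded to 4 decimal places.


d1 = (ln(S/K) + (r - q + 0.5*sigma^2) * T) / (sigma * sqrt(T)) = 0.65049613
d2 = d1 - sigma * sqrt(T) = 0.32140647
exp(-rT) = 0.96030916; exp(-qT) = 1.00000000
P = K * exp(-rT) * N(-d2) - S_0 * exp(-qT) * N(-d1)
N(-d1) = 0.25768590; N(-d2) = 0.37395119
P = 25.0700 * 0.96030916 * 0.37395119 - 28.2500 * 1.00000000 * 0.25768590 = 1.7232

Answer: Price = 1.7232


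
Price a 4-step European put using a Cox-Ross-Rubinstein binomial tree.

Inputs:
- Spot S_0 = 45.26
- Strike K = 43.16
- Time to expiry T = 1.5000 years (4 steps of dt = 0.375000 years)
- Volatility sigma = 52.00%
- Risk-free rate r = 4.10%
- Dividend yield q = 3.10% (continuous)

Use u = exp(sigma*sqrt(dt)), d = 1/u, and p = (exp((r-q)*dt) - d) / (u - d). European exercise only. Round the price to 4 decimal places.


Answer: Price = V(0,0) = 8.9045

Derivation:
dt = T/N = 0.375000
u = exp(sigma*sqrt(dt)) = 1.374972; d = 1/u = 0.727287
p = (exp((r-q)*dt) - d) / (u - d) = 0.426858
Discount per step: exp(-r*dt) = 0.984743
Stock lattice S(k, i) with i counting down-moves:
  k=0: S(0,0) = 45.2600
  k=1: S(1,0) = 62.2313; S(1,1) = 32.9170
  k=2: S(2,0) = 85.5663; S(2,1) = 45.2600; S(2,2) = 23.9401
  k=3: S(3,0) = 117.6512; S(3,1) = 62.2313; S(3,2) = 32.9170; S(3,3) = 17.4114
  k=4: S(4,0) = 161.7672; S(4,1) = 85.5663; S(4,2) = 45.2600; S(4,3) = 23.9401; S(4,4) = 12.6631
Terminal payoffs V(N, i) = max(K - S_T, 0):
  V(4,0) = 0.000000; V(4,1) = 0.000000; V(4,2) = 0.000000; V(4,3) = 19.219866; V(4,4) = 30.496942
Backward induction: V(k, i) = exp(-r*dt) * [p * V(k+1, i) + (1-p) * V(k+1, i+1)].
  V(3,0) = exp(-r*dt) * [p*0.000000 + (1-p)*0.000000] = 0.000000
  V(3,1) = exp(-r*dt) * [p*0.000000 + (1-p)*0.000000] = 0.000000
  V(3,2) = exp(-r*dt) * [p*0.000000 + (1-p)*19.219866] = 10.847636
  V(3,3) = exp(-r*dt) * [p*19.219866 + (1-p)*30.496942] = 25.291369
  V(2,0) = exp(-r*dt) * [p*0.000000 + (1-p)*0.000000] = 0.000000
  V(2,1) = exp(-r*dt) * [p*0.000000 + (1-p)*10.847636] = 6.122375
  V(2,2) = exp(-r*dt) * [p*10.847636 + (1-p)*25.291369] = 18.834131
  V(1,0) = exp(-r*dt) * [p*0.000000 + (1-p)*6.122375] = 3.455450
  V(1,1) = exp(-r*dt) * [p*6.122375 + (1-p)*18.834131] = 13.203441
  V(0,0) = exp(-r*dt) * [p*3.455450 + (1-p)*13.203441] = 8.904467


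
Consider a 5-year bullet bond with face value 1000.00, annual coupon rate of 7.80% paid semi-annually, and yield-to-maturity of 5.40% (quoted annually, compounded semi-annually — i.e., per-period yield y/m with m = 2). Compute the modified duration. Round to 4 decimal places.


Coupon per period c = face * coupon_rate / m = 39.000000
Periods per year m = 2; per-period yield y/m = 0.027000
Number of cashflows N = 10
Cashflows (t years, CF_t, discount factor 1/(1+y/m)^(m*t), PV):
  t = 0.5000: CF_t = 39.000000, DF = 0.973710, PV = 37.974684
  t = 1.0000: CF_t = 39.000000, DF = 0.948111, PV = 36.976323
  t = 1.5000: CF_t = 39.000000, DF = 0.923185, PV = 36.004209
  t = 2.0000: CF_t = 39.000000, DF = 0.898914, PV = 35.057653
  t = 2.5000: CF_t = 39.000000, DF = 0.875282, PV = 34.135981
  t = 3.0000: CF_t = 39.000000, DF = 0.852270, PV = 33.238540
  t = 3.5000: CF_t = 39.000000, DF = 0.829864, PV = 32.364694
  t = 4.0000: CF_t = 39.000000, DF = 0.808047, PV = 31.513821
  t = 4.5000: CF_t = 39.000000, DF = 0.786803, PV = 30.685317
  t = 5.0000: CF_t = 1039.000000, DF = 0.766118, PV = 795.996415
Price P = sum_t PV_t = 1103.947636
First compute Macaulay numerator sum_t t * PV_t:
  t * PV_t at t = 0.5000: 18.987342
  t * PV_t at t = 1.0000: 36.976323
  t * PV_t at t = 1.5000: 54.006314
  t * PV_t at t = 2.0000: 70.115305
  t * PV_t at t = 2.5000: 85.339953
  t * PV_t at t = 3.0000: 99.715621
  t * PV_t at t = 3.5000: 113.276428
  t * PV_t at t = 4.0000: 126.055282
  t * PV_t at t = 4.5000: 138.083927
  t * PV_t at t = 5.0000: 3979.982073
Macaulay duration D = 4722.538568 / 1103.947636 = 4.277865
Modified duration = D / (1 + y/m) = 4.277865 / (1 + 0.027000) = 4.165399

Answer: Modified duration = 4.1654


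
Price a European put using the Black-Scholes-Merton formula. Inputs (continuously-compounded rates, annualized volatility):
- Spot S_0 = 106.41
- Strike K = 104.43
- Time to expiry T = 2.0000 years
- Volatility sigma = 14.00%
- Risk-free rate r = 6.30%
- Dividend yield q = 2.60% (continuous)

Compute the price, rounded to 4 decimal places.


Answer: Price = 3.9552

Derivation:
d1 = (ln(S/K) + (r - q + 0.5*sigma^2) * T) / (sigma * sqrt(T)) = 0.56761768
d2 = d1 - sigma * sqrt(T) = 0.36962778
exp(-rT) = 0.88161485; exp(-qT) = 0.94932887
P = K * exp(-rT) * N(-d2) - S_0 * exp(-qT) * N(-d1)
N(-d1) = 0.28514730; N(-d2) = 0.35582992
P = 104.4300 * 0.88161485 * 0.35582992 - 106.4100 * 0.94932887 * 0.28514730 = 3.9552


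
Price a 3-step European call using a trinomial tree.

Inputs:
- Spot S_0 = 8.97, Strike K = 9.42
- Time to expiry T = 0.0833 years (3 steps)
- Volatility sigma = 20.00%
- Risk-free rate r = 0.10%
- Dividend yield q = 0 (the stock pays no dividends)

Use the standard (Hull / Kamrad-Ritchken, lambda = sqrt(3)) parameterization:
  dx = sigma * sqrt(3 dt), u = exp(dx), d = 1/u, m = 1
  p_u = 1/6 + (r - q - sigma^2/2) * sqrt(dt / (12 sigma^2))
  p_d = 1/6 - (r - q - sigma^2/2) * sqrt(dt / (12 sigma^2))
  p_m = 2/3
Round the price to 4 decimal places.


dt = T/N = 0.027767; dx = sigma*sqrt(3*dt) = 0.057723
u = exp(dx) = 1.059422; d = 1/u = 0.943911
p_u = 0.162097, p_m = 0.666667, p_d = 0.171236
Discount per step: exp(-r*dt) = 0.999972
Stock lattice S(k, j) with j the centered position index:
  k=0: S(0,+0) = 8.9700
  k=1: S(1,-1) = 8.4669; S(1,+0) = 8.9700; S(1,+1) = 9.5030
  k=2: S(2,-2) = 7.9920; S(2,-1) = 8.4669; S(2,+0) = 8.9700; S(2,+1) = 9.5030; S(2,+2) = 10.0677
  k=3: S(3,-3) = 7.5437; S(3,-2) = 7.9920; S(3,-1) = 8.4669; S(3,+0) = 8.9700; S(3,+1) = 9.5030; S(3,+2) = 10.0677; S(3,+3) = 10.6659
Terminal payoffs V(N, j) = max(S_T - K, 0):
  V(3,-3) = 0.000000; V(3,-2) = 0.000000; V(3,-1) = 0.000000; V(3,+0) = 0.000000; V(3,+1) = 0.083015; V(3,+2) = 0.647704; V(3,+3) = 1.245947
Backward induction: V(k, j) = exp(-r*dt) * [p_u * V(k+1, j+1) + p_m * V(k+1, j) + p_d * V(k+1, j-1)]
  V(2,-2) = exp(-r*dt) * [p_u*0.000000 + p_m*0.000000 + p_d*0.000000] = 0.000000
  V(2,-1) = exp(-r*dt) * [p_u*0.000000 + p_m*0.000000 + p_d*0.000000] = 0.000000
  V(2,+0) = exp(-r*dt) * [p_u*0.083015 + p_m*0.000000 + p_d*0.000000] = 0.013456
  V(2,+1) = exp(-r*dt) * [p_u*0.647704 + p_m*0.083015 + p_d*0.000000] = 0.160330
  V(2,+2) = exp(-r*dt) * [p_u*1.245947 + p_m*0.647704 + p_d*0.083015] = 0.647964
  V(1,-1) = exp(-r*dt) * [p_u*0.013456 + p_m*0.000000 + p_d*0.000000] = 0.002181
  V(1,+0) = exp(-r*dt) * [p_u*0.160330 + p_m*0.013456 + p_d*0.000000] = 0.034959
  V(1,+1) = exp(-r*dt) * [p_u*0.647964 + p_m*0.160330 + p_d*0.013456] = 0.214218
  V(0,+0) = exp(-r*dt) * [p_u*0.214218 + p_m*0.034959 + p_d*0.002181] = 0.058402

Answer: Price = V(0,0) = 0.0584


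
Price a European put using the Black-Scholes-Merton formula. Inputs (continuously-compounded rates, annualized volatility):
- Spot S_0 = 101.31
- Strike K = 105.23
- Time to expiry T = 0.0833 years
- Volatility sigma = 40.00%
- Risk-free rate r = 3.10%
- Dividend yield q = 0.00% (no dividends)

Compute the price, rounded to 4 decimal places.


d1 = (ln(S/K) + (r - q + 0.5*sigma^2) * T) / (sigma * sqrt(T)) = -0.24874634
d2 = d1 - sigma * sqrt(T) = -0.36419329
exp(-rT) = 0.99742103; exp(-qT) = 1.00000000
P = K * exp(-rT) * N(-d2) - S_0 * exp(-qT) * N(-d1)
N(-d1) = 0.59822150; N(-d2) = 0.64214316
P = 105.2300 * 0.99742103 * 0.64214316 - 101.3100 * 1.00000000 * 0.59822150 = 6.7926

Answer: Price = 6.7926
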